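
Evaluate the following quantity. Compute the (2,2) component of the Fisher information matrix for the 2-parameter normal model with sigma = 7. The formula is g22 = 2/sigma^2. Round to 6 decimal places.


For the 2-parameter normal family, the Fisher metric has:
  g11 = 1/sigma^2, g22 = 2/sigma^2.
sigma = 7, sigma^2 = 49.
g22 = 0.040816

0.040816


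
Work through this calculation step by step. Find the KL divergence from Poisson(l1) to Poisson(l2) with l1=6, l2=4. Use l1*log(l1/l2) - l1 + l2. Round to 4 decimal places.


KL divergence for Poisson:
KL = l1*log(l1/l2) - l1 + l2.
l1 = 6, l2 = 4.
log(6/4) = 0.405465.
l1*log(l1/l2) = 6 * 0.405465 = 2.432791.
KL = 2.432791 - 6 + 4 = 0.4328

0.4328


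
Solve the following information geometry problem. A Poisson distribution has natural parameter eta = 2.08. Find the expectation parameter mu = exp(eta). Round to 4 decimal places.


Expectation parameter for Poisson exponential family:
mu = exp(eta).
eta = 2.08.
mu = exp(2.08) = 8.0045

8.0045


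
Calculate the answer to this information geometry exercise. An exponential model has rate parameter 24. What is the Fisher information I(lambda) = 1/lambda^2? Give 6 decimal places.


Fisher information for exponential: I(lambda) = 1/lambda^2.
lambda = 24, lambda^2 = 576.
I = 1/576 = 0.001736

0.001736


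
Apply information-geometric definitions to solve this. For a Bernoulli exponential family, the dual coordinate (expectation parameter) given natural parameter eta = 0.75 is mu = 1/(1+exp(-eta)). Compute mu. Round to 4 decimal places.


Dual coordinate (expectation parameter) for Bernoulli:
mu = 1/(1+exp(-eta)).
eta = 0.75.
exp(-eta) = exp(-0.75) = 0.472367.
mu = 1/(1+0.472367) = 0.6792

0.6792


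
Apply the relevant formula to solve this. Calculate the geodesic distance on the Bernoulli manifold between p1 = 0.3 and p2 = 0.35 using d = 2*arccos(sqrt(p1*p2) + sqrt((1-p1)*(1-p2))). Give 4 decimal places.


Geodesic distance on Bernoulli manifold:
d(p1,p2) = 2*arccos(sqrt(p1*p2) + sqrt((1-p1)*(1-p2))).
sqrt(p1*p2) = sqrt(0.3*0.35) = 0.324037.
sqrt((1-p1)*(1-p2)) = sqrt(0.7*0.65) = 0.674537.
arg = 0.324037 + 0.674537 = 0.998574.
d = 2*arccos(0.998574) = 0.1068

0.1068


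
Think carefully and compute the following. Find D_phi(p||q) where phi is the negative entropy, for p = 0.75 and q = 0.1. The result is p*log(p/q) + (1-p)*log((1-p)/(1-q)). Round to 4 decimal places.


Bregman divergence with negative entropy generator:
D = p*log(p/q) + (1-p)*log((1-p)/(1-q)).
p = 0.75, q = 0.1.
p*log(p/q) = 0.75*log(0.75/0.1) = 1.511177.
(1-p)*log((1-p)/(1-q)) = 0.25*log(0.25/0.9) = -0.320233.
D = 1.511177 + -0.320233 = 1.1909

1.1909


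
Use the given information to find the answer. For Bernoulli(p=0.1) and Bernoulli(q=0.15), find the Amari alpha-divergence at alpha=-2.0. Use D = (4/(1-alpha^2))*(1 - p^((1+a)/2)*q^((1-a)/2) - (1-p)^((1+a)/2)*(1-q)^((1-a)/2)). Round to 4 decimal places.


Amari alpha-divergence:
D = (4/(1-alpha^2))*(1 - p^((1+a)/2)*q^((1-a)/2) - (1-p)^((1+a)/2)*(1-q)^((1-a)/2)).
alpha = -2.0, p = 0.1, q = 0.15.
e1 = (1+alpha)/2 = -0.5, e2 = (1-alpha)/2 = 1.5.
t1 = p^e1 * q^e2 = 0.1^-0.5 * 0.15^1.5 = 0.183712.
t2 = (1-p)^e1 * (1-q)^e2 = 0.9^-0.5 * 0.85^1.5 = 0.826052.
4/(1-alpha^2) = -1.333333.
D = -1.333333*(1 - 0.183712 - 0.826052) = 0.0130

0.0130


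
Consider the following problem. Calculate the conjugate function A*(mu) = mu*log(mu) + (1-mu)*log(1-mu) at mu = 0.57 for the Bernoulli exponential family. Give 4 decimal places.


Legendre transform for Bernoulli:
A*(mu) = mu*log(mu) + (1-mu)*log(1-mu).
mu = 0.57, 1-mu = 0.43.
mu*log(mu) = 0.57*log(0.57) = -0.320408.
(1-mu)*log(1-mu) = 0.43*log(0.43) = -0.362907.
A* = -0.320408 + -0.362907 = -0.6833

-0.6833


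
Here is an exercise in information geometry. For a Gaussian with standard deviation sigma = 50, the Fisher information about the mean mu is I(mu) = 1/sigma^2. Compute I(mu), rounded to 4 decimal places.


The Fisher information for the mean of a normal distribution is I(mu) = 1/sigma^2.
sigma = 50, so sigma^2 = 2500.
I(mu) = 1/2500 = 0.0004

0.0004


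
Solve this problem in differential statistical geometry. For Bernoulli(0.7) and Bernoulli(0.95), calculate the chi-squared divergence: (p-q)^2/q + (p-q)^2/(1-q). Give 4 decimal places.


Chi-squared divergence between Bernoulli distributions:
chi^2 = (p-q)^2/q + (p-q)^2/(1-q).
p = 0.7, q = 0.95, p-q = -0.25.
(p-q)^2 = 0.0625.
term1 = 0.0625/0.95 = 0.065789.
term2 = 0.0625/0.05 = 1.25.
chi^2 = 0.065789 + 1.25 = 1.3158

1.3158


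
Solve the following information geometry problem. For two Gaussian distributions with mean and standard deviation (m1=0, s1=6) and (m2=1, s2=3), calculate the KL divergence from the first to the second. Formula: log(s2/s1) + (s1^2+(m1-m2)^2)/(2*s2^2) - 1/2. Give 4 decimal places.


KL divergence between normal distributions:
KL = log(s2/s1) + (s1^2 + (m1-m2)^2)/(2*s2^2) - 1/2.
log(3/6) = -0.693147.
(6^2 + (0-1)^2)/(2*3^2) = (36 + 1)/18 = 2.055556.
KL = -0.693147 + 2.055556 - 0.5 = 0.8624

0.8624


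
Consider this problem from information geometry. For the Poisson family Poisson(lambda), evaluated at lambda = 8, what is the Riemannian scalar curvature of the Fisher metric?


This family has a single free parameter, so its statistical manifold
is 1-dimensional. The Riemann curvature tensor of any 1-dimensional
Riemannian manifold vanishes identically, so R = 0.

0


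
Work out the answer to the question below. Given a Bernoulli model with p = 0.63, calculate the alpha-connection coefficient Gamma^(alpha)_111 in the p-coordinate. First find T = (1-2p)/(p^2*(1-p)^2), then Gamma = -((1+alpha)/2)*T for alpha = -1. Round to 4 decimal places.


Skewness (Amari-Chentsov) tensor: T = (1-2p)/(p^2*(1-p)^2).
p = 0.63, 1-2p = -0.26, p^2 = 0.3969, (1-p)^2 = 0.1369.
T = -0.26/(0.3969 * 0.1369) = -4.785076.
In the p-coordinate, Gamma^(alpha) = Gamma^(0) - (alpha/2)*T with Gamma^(0) = (1/2)*g'(p) = -T/2,
so Gamma^(alpha) = -((1+alpha)/2)*T.
alpha = -1, -(1+alpha)/2 = 0.0.
Gamma = 0.0 * -4.785076 = 0.0000

0.0000


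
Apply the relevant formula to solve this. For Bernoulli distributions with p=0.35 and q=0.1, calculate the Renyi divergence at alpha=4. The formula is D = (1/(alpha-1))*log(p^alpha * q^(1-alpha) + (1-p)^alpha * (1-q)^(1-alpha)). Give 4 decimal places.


Renyi divergence of order alpha between Bernoulli distributions:
D = (1/(alpha-1))*log(p^alpha * q^(1-alpha) + (1-p)^alpha * (1-q)^(1-alpha)).
alpha = 4, p = 0.35, q = 0.1.
p^alpha * q^(1-alpha) = 0.35^4 * 0.1^-3 = 15.00625.
(1-p)^alpha * (1-q)^(1-alpha) = 0.65^4 * 0.9^-3 = 0.244865.
sum = 15.00625 + 0.244865 = 15.251115.
D = (1/3)*log(15.251115) = 0.9082

0.9082


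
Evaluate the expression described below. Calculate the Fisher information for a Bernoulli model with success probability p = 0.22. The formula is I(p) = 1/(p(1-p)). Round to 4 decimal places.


For Bernoulli(p), Fisher information is I(p) = 1/(p*(1-p)).
p = 0.22, 1-p = 0.78.
p*(1-p) = 0.1716.
I(p) = 1/0.1716 = 5.8275

5.8275


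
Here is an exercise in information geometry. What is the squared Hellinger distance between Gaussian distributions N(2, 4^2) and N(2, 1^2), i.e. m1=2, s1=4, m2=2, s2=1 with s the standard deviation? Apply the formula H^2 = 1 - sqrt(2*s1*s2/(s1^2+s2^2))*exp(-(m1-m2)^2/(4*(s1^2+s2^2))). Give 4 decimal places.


Squared Hellinger distance for Gaussians:
H^2 = 1 - sqrt(2*s1*s2/(s1^2+s2^2)) * exp(-(m1-m2)^2/(4*(s1^2+s2^2))).
s1^2 = 16, s2^2 = 1, s1^2+s2^2 = 17.
sqrt(2*4*1/(17)) = 0.685994.
(m1-m2)^2 = (0)^2 = 0.
exp(-0/(4*17)) = exp(0.0) = 1.0.
H^2 = 1 - 0.685994*1.0 = 0.3140

0.3140


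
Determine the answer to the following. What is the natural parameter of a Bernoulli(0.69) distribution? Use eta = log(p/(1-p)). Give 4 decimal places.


Natural parameter for Bernoulli: eta = log(p/(1-p)).
p = 0.69, 1-p = 0.31.
p/(1-p) = 2.225806.
eta = log(2.225806) = 0.8001

0.8001


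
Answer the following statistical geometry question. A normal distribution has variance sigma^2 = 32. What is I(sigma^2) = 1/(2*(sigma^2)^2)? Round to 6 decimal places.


Fisher information for variance: I(sigma^2) = 1/(2*sigma^4).
sigma^2 = 32, so sigma^4 = 1024.
I = 1/(2*1024) = 1/2048 = 0.000488

0.000488


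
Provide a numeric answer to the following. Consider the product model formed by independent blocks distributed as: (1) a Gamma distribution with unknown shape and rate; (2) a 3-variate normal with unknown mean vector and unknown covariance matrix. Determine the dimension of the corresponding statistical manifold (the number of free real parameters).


The dimension of a statistical manifold equals the number of free
(independent) real parameters of the model. For a product of independent
blocks the parameter counts add.
- Gamma (shape, rate): 2.
- 3-variate normal: 3 (mean) + 3*4/2 = 6 (symmetric covariance) = 9.
Total = 2 + 9 = 11.
Dimension = 11

11


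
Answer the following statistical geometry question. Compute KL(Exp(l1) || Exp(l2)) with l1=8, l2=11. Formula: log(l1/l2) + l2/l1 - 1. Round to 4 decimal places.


KL divergence for exponential family:
KL = log(l1/l2) + l2/l1 - 1.
log(8/11) = -0.318454.
11/8 = 1.375.
KL = -0.318454 + 1.375 - 1 = 0.0565

0.0565


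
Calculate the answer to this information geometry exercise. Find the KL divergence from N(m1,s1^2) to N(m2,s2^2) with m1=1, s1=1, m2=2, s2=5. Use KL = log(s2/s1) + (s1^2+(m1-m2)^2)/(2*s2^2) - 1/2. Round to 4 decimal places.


KL divergence between normal distributions:
KL = log(s2/s1) + (s1^2 + (m1-m2)^2)/(2*s2^2) - 1/2.
log(5/1) = 1.609438.
(1^2 + (1-2)^2)/(2*5^2) = (1 + 1)/50 = 0.04.
KL = 1.609438 + 0.04 - 0.5 = 1.1494

1.1494


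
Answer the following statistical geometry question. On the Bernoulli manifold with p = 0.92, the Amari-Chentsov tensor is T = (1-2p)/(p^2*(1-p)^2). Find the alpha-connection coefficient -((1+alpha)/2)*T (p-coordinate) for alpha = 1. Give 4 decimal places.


Skewness (Amari-Chentsov) tensor: T = (1-2p)/(p^2*(1-p)^2).
p = 0.92, 1-2p = -0.84, p^2 = 0.8464, (1-p)^2 = 0.0064.
T = -0.84/(0.8464 * 0.0064) = -155.068526.
In the p-coordinate, Gamma^(alpha) = Gamma^(0) - (alpha/2)*T with Gamma^(0) = (1/2)*g'(p) = -T/2,
so Gamma^(alpha) = -((1+alpha)/2)*T.
alpha = 1, -(1+alpha)/2 = -1.0.
Gamma = -1.0 * -155.068526 = 155.0685

155.0685


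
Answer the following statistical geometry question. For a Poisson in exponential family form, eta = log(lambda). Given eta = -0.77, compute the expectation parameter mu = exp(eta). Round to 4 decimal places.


Expectation parameter for Poisson exponential family:
mu = exp(eta).
eta = -0.77.
mu = exp(-0.77) = 0.4630

0.4630


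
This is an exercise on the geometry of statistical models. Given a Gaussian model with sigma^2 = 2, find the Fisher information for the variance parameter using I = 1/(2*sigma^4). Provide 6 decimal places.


Fisher information for variance: I(sigma^2) = 1/(2*sigma^4).
sigma^2 = 2, so sigma^4 = 4.
I = 1/(2*4) = 1/8 = 0.125000

0.125000


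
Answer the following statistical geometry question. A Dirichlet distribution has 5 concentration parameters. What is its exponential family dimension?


Exponential family dimension calculation:
Dirichlet with 5 components has 5 natural parameters.

5


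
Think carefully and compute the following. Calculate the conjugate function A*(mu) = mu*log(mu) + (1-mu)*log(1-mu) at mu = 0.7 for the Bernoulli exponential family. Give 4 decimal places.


Legendre transform for Bernoulli:
A*(mu) = mu*log(mu) + (1-mu)*log(1-mu).
mu = 0.7, 1-mu = 0.3.
mu*log(mu) = 0.7*log(0.7) = -0.249672.
(1-mu)*log(1-mu) = 0.3*log(0.3) = -0.361192.
A* = -0.249672 + -0.361192 = -0.6109

-0.6109


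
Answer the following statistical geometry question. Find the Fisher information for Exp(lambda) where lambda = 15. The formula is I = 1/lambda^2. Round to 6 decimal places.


Fisher information for exponential: I(lambda) = 1/lambda^2.
lambda = 15, lambda^2 = 225.
I = 1/225 = 0.004444

0.004444


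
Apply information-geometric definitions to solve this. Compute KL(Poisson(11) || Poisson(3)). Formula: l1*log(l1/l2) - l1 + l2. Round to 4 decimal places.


KL divergence for Poisson:
KL = l1*log(l1/l2) - l1 + l2.
l1 = 11, l2 = 3.
log(11/3) = 1.299283.
l1*log(l1/l2) = 11 * 1.299283 = 14.292113.
KL = 14.292113 - 11 + 3 = 6.2921

6.2921


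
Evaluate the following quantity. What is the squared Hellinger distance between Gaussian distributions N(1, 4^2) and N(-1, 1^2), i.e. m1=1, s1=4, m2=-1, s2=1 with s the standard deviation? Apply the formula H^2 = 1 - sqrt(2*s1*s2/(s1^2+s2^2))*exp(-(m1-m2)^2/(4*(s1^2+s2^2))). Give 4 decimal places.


Squared Hellinger distance for Gaussians:
H^2 = 1 - sqrt(2*s1*s2/(s1^2+s2^2)) * exp(-(m1-m2)^2/(4*(s1^2+s2^2))).
s1^2 = 16, s2^2 = 1, s1^2+s2^2 = 17.
sqrt(2*4*1/(17)) = 0.685994.
(m1-m2)^2 = (2)^2 = 4.
exp(-4/(4*17)) = exp(-0.058824) = 0.942873.
H^2 = 1 - 0.685994*0.942873 = 0.3532

0.3532


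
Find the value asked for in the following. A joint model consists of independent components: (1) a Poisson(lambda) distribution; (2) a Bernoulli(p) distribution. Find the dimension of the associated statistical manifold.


The dimension of a statistical manifold equals the number of free
(independent) real parameters of the model. For a product of independent
blocks the parameter counts add.
- Poisson (lambda): 1.
- Bernoulli (p): 1.
Total = 1 + 1 = 2.
Dimension = 2

2


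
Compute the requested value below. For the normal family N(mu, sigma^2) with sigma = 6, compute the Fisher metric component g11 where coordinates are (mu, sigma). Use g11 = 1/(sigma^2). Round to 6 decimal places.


For the 2-parameter normal family, the Fisher metric has:
  g11 = 1/sigma^2, g22 = 2/sigma^2.
sigma = 6, sigma^2 = 36.
g11 = 0.027778

0.027778


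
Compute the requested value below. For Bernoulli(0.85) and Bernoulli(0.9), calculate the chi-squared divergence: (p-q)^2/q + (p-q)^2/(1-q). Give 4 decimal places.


Chi-squared divergence between Bernoulli distributions:
chi^2 = (p-q)^2/q + (p-q)^2/(1-q).
p = 0.85, q = 0.9, p-q = -0.05.
(p-q)^2 = 0.0025.
term1 = 0.0025/0.9 = 0.002778.
term2 = 0.0025/0.1 = 0.025.
chi^2 = 0.002778 + 0.025 = 0.0278

0.0278


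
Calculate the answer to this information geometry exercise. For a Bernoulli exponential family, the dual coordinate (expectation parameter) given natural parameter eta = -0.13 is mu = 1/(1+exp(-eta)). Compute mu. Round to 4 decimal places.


Dual coordinate (expectation parameter) for Bernoulli:
mu = 1/(1+exp(-eta)).
eta = -0.13.
exp(-eta) = exp(0.13) = 1.138828.
mu = 1/(1+1.138828) = 0.4675

0.4675


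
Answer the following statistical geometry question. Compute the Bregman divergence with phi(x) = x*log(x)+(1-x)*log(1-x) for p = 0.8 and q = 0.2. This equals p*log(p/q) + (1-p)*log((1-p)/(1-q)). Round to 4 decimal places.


Bregman divergence with negative entropy generator:
D = p*log(p/q) + (1-p)*log((1-p)/(1-q)).
p = 0.8, q = 0.2.
p*log(p/q) = 0.8*log(0.8/0.2) = 1.109035.
(1-p)*log((1-p)/(1-q)) = 0.2*log(0.2/0.8) = -0.277259.
D = 1.109035 + -0.277259 = 0.8318

0.8318


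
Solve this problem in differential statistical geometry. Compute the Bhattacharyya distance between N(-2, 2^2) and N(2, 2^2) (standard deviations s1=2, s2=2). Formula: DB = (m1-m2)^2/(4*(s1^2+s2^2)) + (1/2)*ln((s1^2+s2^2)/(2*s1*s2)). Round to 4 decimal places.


Bhattacharyya distance between two Gaussians:
DB = (m1-m2)^2/(4*(s1^2+s2^2)) + (1/2)*ln((s1^2+s2^2)/(2*s1*s2)).
(m1-m2)^2 = (-4)^2 = 16.
s1^2+s2^2 = 4 + 4 = 8.
term1 = 16/32 = 0.5.
term2 = 0.5*ln(8/8.0) = 0.0.
DB = 0.5 + 0.0 = 0.5000

0.5000


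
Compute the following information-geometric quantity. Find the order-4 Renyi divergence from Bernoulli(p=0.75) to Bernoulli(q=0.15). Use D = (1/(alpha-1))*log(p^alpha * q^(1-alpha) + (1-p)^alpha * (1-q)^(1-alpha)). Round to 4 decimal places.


Renyi divergence of order alpha between Bernoulli distributions:
D = (1/(alpha-1))*log(p^alpha * q^(1-alpha) + (1-p)^alpha * (1-q)^(1-alpha)).
alpha = 4, p = 0.75, q = 0.15.
p^alpha * q^(1-alpha) = 0.75^4 * 0.15^-3 = 93.75.
(1-p)^alpha * (1-q)^(1-alpha) = 0.25^4 * 0.85^-3 = 0.006361.
sum = 93.75 + 0.006361 = 93.756361.
D = (1/3)*log(93.756361) = 1.5136

1.5136


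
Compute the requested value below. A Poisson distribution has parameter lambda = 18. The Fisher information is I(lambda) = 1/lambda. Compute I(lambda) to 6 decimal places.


Fisher information for Poisson: I(lambda) = 1/lambda.
lambda = 18.
I(lambda) = 1/18 = 0.055556

0.055556


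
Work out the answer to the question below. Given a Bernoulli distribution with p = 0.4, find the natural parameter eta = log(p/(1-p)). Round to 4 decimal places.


Natural parameter for Bernoulli: eta = log(p/(1-p)).
p = 0.4, 1-p = 0.6.
p/(1-p) = 0.666667.
eta = log(0.666667) = -0.4055

-0.4055


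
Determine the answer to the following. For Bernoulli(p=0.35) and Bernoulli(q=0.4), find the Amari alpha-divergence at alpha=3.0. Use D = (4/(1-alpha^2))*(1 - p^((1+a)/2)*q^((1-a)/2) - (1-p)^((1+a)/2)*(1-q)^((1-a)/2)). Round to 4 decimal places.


Amari alpha-divergence:
D = (4/(1-alpha^2))*(1 - p^((1+a)/2)*q^((1-a)/2) - (1-p)^((1+a)/2)*(1-q)^((1-a)/2)).
alpha = 3.0, p = 0.35, q = 0.4.
e1 = (1+alpha)/2 = 2.0, e2 = (1-alpha)/2 = -1.0.
t1 = p^e1 * q^e2 = 0.35^2.0 * 0.4^-1.0 = 0.30625.
t2 = (1-p)^e1 * (1-q)^e2 = 0.65^2.0 * 0.6^-1.0 = 0.704167.
4/(1-alpha^2) = -0.5.
D = -0.5*(1 - 0.30625 - 0.704167) = 0.0052

0.0052


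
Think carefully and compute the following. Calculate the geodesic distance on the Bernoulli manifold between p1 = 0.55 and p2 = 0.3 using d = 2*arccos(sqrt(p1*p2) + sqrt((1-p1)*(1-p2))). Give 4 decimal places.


Geodesic distance on Bernoulli manifold:
d(p1,p2) = 2*arccos(sqrt(p1*p2) + sqrt((1-p1)*(1-p2))).
sqrt(p1*p2) = sqrt(0.55*0.3) = 0.406202.
sqrt((1-p1)*(1-p2)) = sqrt(0.45*0.7) = 0.561249.
arg = 0.406202 + 0.561249 = 0.967451.
d = 2*arccos(0.967451) = 0.5117

0.5117


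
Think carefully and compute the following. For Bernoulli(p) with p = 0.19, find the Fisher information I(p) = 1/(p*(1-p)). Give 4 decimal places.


For Bernoulli(p), Fisher information is I(p) = 1/(p*(1-p)).
p = 0.19, 1-p = 0.81.
p*(1-p) = 0.1539.
I(p) = 1/0.1539 = 6.4977

6.4977


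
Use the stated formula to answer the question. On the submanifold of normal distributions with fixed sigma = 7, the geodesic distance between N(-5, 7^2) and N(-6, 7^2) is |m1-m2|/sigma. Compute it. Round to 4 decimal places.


On the fixed-variance normal subfamily, geodesic distance = |m1-m2|/sigma.
|-5 - -6| = 1.
sigma = 7.
d = 1/7 = 0.1429

0.1429


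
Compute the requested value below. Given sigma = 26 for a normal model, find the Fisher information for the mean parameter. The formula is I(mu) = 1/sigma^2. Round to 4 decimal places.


The Fisher information for the mean of a normal distribution is I(mu) = 1/sigma^2.
sigma = 26, so sigma^2 = 676.
I(mu) = 1/676 = 0.0015

0.0015


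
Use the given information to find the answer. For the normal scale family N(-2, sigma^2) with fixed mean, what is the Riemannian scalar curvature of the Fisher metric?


This family has a single free parameter, so its statistical manifold
is 1-dimensional. The Riemann curvature tensor of any 1-dimensional
Riemannian manifold vanishes identically, so R = 0.

0


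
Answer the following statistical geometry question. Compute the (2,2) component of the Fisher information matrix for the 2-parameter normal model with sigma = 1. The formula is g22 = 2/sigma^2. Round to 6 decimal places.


For the 2-parameter normal family, the Fisher metric has:
  g11 = 1/sigma^2, g22 = 2/sigma^2.
sigma = 1, sigma^2 = 1.
g22 = 2.000000

2.000000


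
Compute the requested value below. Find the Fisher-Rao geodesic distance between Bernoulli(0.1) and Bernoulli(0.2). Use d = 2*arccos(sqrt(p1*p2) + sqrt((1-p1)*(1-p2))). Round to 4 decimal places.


Geodesic distance on Bernoulli manifold:
d(p1,p2) = 2*arccos(sqrt(p1*p2) + sqrt((1-p1)*(1-p2))).
sqrt(p1*p2) = sqrt(0.1*0.2) = 0.141421.
sqrt((1-p1)*(1-p2)) = sqrt(0.9*0.8) = 0.848528.
arg = 0.141421 + 0.848528 = 0.989949.
d = 2*arccos(0.989949) = 0.2838

0.2838


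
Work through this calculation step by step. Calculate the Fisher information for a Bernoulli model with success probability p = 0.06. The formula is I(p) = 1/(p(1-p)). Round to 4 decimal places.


For Bernoulli(p), Fisher information is I(p) = 1/(p*(1-p)).
p = 0.06, 1-p = 0.94.
p*(1-p) = 0.0564.
I(p) = 1/0.0564 = 17.7305

17.7305


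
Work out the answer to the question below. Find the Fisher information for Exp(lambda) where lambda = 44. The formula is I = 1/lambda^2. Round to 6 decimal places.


Fisher information for exponential: I(lambda) = 1/lambda^2.
lambda = 44, lambda^2 = 1936.
I = 1/1936 = 0.000517

0.000517


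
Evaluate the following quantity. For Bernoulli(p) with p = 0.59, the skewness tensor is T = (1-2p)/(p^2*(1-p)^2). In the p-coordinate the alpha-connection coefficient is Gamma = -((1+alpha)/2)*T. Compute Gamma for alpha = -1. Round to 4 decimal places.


Skewness (Amari-Chentsov) tensor: T = (1-2p)/(p^2*(1-p)^2).
p = 0.59, 1-2p = -0.18, p^2 = 0.3481, (1-p)^2 = 0.1681.
T = -0.18/(0.3481 * 0.1681) = -3.076102.
In the p-coordinate, Gamma^(alpha) = Gamma^(0) - (alpha/2)*T with Gamma^(0) = (1/2)*g'(p) = -T/2,
so Gamma^(alpha) = -((1+alpha)/2)*T.
alpha = -1, -(1+alpha)/2 = 0.0.
Gamma = 0.0 * -3.076102 = 0.0000

0.0000


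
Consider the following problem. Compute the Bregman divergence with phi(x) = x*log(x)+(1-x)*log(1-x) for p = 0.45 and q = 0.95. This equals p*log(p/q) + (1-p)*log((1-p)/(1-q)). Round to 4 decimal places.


Bregman divergence with negative entropy generator:
D = p*log(p/q) + (1-p)*log((1-p)/(1-q)).
p = 0.45, q = 0.95.
p*log(p/q) = 0.45*log(0.45/0.95) = -0.336246.
(1-p)*log((1-p)/(1-q)) = 0.55*log(0.55/0.05) = 1.318842.
D = -0.336246 + 1.318842 = 0.9826

0.9826


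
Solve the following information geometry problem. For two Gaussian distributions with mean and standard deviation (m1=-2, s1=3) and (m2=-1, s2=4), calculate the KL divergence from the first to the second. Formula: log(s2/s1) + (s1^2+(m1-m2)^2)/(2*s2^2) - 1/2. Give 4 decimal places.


KL divergence between normal distributions:
KL = log(s2/s1) + (s1^2 + (m1-m2)^2)/(2*s2^2) - 1/2.
log(4/3) = 0.287682.
(3^2 + (-2--1)^2)/(2*4^2) = (9 + 1)/32 = 0.3125.
KL = 0.287682 + 0.3125 - 0.5 = 0.1002

0.1002


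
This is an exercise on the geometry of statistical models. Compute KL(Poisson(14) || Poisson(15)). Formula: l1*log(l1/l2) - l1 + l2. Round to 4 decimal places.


KL divergence for Poisson:
KL = l1*log(l1/l2) - l1 + l2.
l1 = 14, l2 = 15.
log(14/15) = -0.068993.
l1*log(l1/l2) = 14 * -0.068993 = -0.9659.
KL = -0.9659 - 14 + 15 = 0.0341

0.0341


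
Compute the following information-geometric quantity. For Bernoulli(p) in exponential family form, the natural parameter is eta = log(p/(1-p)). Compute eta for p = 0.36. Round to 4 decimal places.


Natural parameter for Bernoulli: eta = log(p/(1-p)).
p = 0.36, 1-p = 0.64.
p/(1-p) = 0.5625.
eta = log(0.5625) = -0.5754

-0.5754


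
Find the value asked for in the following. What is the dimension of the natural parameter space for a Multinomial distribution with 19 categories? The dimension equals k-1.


Exponential family dimension calculation:
For Multinomial with k=19 categories, dim = k-1 = 18.

18


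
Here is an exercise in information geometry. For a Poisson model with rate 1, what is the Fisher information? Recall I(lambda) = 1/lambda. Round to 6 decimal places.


Fisher information for Poisson: I(lambda) = 1/lambda.
lambda = 1.
I(lambda) = 1/1 = 1.000000

1.000000


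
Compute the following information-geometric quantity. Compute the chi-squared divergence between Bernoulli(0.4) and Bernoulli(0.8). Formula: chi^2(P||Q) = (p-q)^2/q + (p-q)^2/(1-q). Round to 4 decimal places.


Chi-squared divergence between Bernoulli distributions:
chi^2 = (p-q)^2/q + (p-q)^2/(1-q).
p = 0.4, q = 0.8, p-q = -0.4.
(p-q)^2 = 0.16.
term1 = 0.16/0.8 = 0.2.
term2 = 0.16/0.2 = 0.8.
chi^2 = 0.2 + 0.8 = 1.0000

1.0000


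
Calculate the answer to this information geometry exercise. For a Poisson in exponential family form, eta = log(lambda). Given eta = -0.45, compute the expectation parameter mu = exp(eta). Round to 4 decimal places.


Expectation parameter for Poisson exponential family:
mu = exp(eta).
eta = -0.45.
mu = exp(-0.45) = 0.6376

0.6376


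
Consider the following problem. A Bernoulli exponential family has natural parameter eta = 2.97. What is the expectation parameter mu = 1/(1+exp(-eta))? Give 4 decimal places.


Dual coordinate (expectation parameter) for Bernoulli:
mu = 1/(1+exp(-eta)).
eta = 2.97.
exp(-eta) = exp(-2.97) = 0.051303.
mu = 1/(1+0.051303) = 0.9512

0.9512


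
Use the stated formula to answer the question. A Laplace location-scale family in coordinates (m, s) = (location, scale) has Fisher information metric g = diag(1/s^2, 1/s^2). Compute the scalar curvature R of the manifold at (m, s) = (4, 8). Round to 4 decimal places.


The metric has the form g = (A dm^2 + B ds^2)/s^2 with A = 1, B = 1.
Substitute u = sqrt(A/B)*m: g = B*(du^2 + ds^2)/s^2, i.e. B times the
Poincare upper half-plane metric, which has constant Gaussian curvature -1.
Scaling a 2D metric by a constant c divides the Gaussian curvature by c,
so K = -1/B = -1/(1) = -1.0000 everywhere (the point (m, s) = (4, 8) is irrelevant:
the curvature is constant).
Scalar curvature in dimension 2: R = 2K = -2/(1) = -2.0000.

-2.0000


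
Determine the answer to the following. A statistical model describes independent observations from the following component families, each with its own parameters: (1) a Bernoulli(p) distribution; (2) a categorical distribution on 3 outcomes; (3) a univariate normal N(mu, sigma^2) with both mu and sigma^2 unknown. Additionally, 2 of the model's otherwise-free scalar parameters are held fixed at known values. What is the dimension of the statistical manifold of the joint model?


The dimension of a statistical manifold equals the number of free
(independent) real parameters of the model. For a product of independent
blocks the parameter counts add.
- Bernoulli (p): 1.
- categorical on 3 outcomes (probabilities sum to 1): 3-1 = 2.
- normal (mu, sigma^2): 2.
Total = 1 + 2 + 2 = 5.
2 parameter(s) fixed at known values: 5 - 2 = 3.
Dimension = 3

3


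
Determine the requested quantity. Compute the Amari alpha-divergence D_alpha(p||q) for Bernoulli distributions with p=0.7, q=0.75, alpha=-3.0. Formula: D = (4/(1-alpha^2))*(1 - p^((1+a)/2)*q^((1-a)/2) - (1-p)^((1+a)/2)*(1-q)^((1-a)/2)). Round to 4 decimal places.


Amari alpha-divergence:
D = (4/(1-alpha^2))*(1 - p^((1+a)/2)*q^((1-a)/2) - (1-p)^((1+a)/2)*(1-q)^((1-a)/2)).
alpha = -3.0, p = 0.7, q = 0.75.
e1 = (1+alpha)/2 = -1.0, e2 = (1-alpha)/2 = 2.0.
t1 = p^e1 * q^e2 = 0.7^-1.0 * 0.75^2.0 = 0.803571.
t2 = (1-p)^e1 * (1-q)^e2 = 0.3^-1.0 * 0.25^2.0 = 0.208333.
4/(1-alpha^2) = -0.5.
D = -0.5*(1 - 0.803571 - 0.208333) = 0.0060

0.0060


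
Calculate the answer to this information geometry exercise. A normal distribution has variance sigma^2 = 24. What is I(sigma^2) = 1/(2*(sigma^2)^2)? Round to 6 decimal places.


Fisher information for variance: I(sigma^2) = 1/(2*sigma^4).
sigma^2 = 24, so sigma^4 = 576.
I = 1/(2*576) = 1/1152 = 0.000868

0.000868


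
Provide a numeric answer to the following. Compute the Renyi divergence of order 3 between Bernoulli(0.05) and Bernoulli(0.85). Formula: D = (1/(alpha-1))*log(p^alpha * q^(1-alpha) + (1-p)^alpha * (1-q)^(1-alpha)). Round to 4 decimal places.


Renyi divergence of order alpha between Bernoulli distributions:
D = (1/(alpha-1))*log(p^alpha * q^(1-alpha) + (1-p)^alpha * (1-q)^(1-alpha)).
alpha = 3, p = 0.05, q = 0.85.
p^alpha * q^(1-alpha) = 0.05^3 * 0.85^-2 = 0.000173.
(1-p)^alpha * (1-q)^(1-alpha) = 0.95^3 * 0.15^-2 = 38.105556.
sum = 0.000173 + 38.105556 = 38.105729.
D = (1/2)*log(38.105729) = 1.8202

1.8202


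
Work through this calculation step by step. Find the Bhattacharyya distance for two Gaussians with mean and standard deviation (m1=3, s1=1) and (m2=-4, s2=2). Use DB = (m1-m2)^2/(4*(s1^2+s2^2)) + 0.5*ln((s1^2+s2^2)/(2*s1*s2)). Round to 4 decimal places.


Bhattacharyya distance between two Gaussians:
DB = (m1-m2)^2/(4*(s1^2+s2^2)) + (1/2)*ln((s1^2+s2^2)/(2*s1*s2)).
(m1-m2)^2 = (7)^2 = 49.
s1^2+s2^2 = 1 + 4 = 5.
term1 = 49/20 = 2.45.
term2 = 0.5*ln(5/4.0) = 0.111572.
DB = 2.45 + 0.111572 = 2.5616

2.5616


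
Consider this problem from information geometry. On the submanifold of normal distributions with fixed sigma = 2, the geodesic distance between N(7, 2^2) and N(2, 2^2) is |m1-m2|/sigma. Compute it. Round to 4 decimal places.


On the fixed-variance normal subfamily, geodesic distance = |m1-m2|/sigma.
|7 - 2| = 5.
sigma = 2.
d = 5/2 = 2.5000

2.5000


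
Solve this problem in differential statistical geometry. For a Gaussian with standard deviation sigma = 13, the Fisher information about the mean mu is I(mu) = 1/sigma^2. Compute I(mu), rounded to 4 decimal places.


The Fisher information for the mean of a normal distribution is I(mu) = 1/sigma^2.
sigma = 13, so sigma^2 = 169.
I(mu) = 1/169 = 0.0059

0.0059


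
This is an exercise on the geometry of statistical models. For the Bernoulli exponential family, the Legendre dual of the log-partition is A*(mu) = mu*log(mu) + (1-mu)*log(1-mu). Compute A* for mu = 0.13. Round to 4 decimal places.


Legendre transform for Bernoulli:
A*(mu) = mu*log(mu) + (1-mu)*log(1-mu).
mu = 0.13, 1-mu = 0.87.
mu*log(mu) = 0.13*log(0.13) = -0.265229.
(1-mu)*log(1-mu) = 0.87*log(0.87) = -0.121158.
A* = -0.265229 + -0.121158 = -0.3864

-0.3864


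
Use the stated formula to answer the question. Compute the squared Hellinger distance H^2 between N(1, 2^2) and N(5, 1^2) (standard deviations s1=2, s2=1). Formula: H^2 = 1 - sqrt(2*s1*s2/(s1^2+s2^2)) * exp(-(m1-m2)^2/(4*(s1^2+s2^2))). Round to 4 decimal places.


Squared Hellinger distance for Gaussians:
H^2 = 1 - sqrt(2*s1*s2/(s1^2+s2^2)) * exp(-(m1-m2)^2/(4*(s1^2+s2^2))).
s1^2 = 4, s2^2 = 1, s1^2+s2^2 = 5.
sqrt(2*2*1/(5)) = 0.894427.
(m1-m2)^2 = (-4)^2 = 16.
exp(-16/(4*5)) = exp(-0.8) = 0.449329.
H^2 = 1 - 0.894427*0.449329 = 0.5981

0.5981


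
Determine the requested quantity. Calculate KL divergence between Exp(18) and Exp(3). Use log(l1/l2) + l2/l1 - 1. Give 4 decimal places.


KL divergence for exponential family:
KL = log(l1/l2) + l2/l1 - 1.
log(18/3) = 1.791759.
3/18 = 0.166667.
KL = 1.791759 + 0.166667 - 1 = 0.9584

0.9584


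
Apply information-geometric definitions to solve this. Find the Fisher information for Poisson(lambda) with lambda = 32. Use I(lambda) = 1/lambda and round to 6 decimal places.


Fisher information for Poisson: I(lambda) = 1/lambda.
lambda = 32.
I(lambda) = 1/32 = 0.031250

0.031250


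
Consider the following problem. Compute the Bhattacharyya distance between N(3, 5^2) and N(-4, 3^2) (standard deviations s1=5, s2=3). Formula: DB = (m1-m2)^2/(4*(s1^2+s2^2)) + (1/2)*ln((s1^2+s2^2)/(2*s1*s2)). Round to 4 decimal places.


Bhattacharyya distance between two Gaussians:
DB = (m1-m2)^2/(4*(s1^2+s2^2)) + (1/2)*ln((s1^2+s2^2)/(2*s1*s2)).
(m1-m2)^2 = (7)^2 = 49.
s1^2+s2^2 = 25 + 9 = 34.
term1 = 49/136 = 0.360294.
term2 = 0.5*ln(34/30.0) = 0.062582.
DB = 0.360294 + 0.062582 = 0.4229

0.4229


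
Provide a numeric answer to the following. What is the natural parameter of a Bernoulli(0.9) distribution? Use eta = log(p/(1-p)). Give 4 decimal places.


Natural parameter for Bernoulli: eta = log(p/(1-p)).
p = 0.9, 1-p = 0.1.
p/(1-p) = 9.0.
eta = log(9.0) = 2.1972

2.1972


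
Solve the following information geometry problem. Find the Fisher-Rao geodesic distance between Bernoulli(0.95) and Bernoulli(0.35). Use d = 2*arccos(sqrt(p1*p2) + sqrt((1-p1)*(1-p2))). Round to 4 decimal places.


Geodesic distance on Bernoulli manifold:
d(p1,p2) = 2*arccos(sqrt(p1*p2) + sqrt((1-p1)*(1-p2))).
sqrt(p1*p2) = sqrt(0.95*0.35) = 0.576628.
sqrt((1-p1)*(1-p2)) = sqrt(0.05*0.65) = 0.180278.
arg = 0.576628 + 0.180278 = 0.756906.
d = 2*arccos(0.756906) = 1.4245

1.4245


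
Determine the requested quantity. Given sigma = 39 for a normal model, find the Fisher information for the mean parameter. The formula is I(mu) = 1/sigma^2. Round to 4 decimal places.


The Fisher information for the mean of a normal distribution is I(mu) = 1/sigma^2.
sigma = 39, so sigma^2 = 1521.
I(mu) = 1/1521 = 0.0007

0.0007


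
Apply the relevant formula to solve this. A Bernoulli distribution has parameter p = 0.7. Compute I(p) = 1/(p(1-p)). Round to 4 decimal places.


For Bernoulli(p), Fisher information is I(p) = 1/(p*(1-p)).
p = 0.7, 1-p = 0.3.
p*(1-p) = 0.21.
I(p) = 1/0.21 = 4.7619

4.7619


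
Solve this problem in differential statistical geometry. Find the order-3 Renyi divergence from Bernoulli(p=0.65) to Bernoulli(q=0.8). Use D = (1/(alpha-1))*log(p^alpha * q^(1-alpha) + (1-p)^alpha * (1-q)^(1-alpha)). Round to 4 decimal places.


Renyi divergence of order alpha between Bernoulli distributions:
D = (1/(alpha-1))*log(p^alpha * q^(1-alpha) + (1-p)^alpha * (1-q)^(1-alpha)).
alpha = 3, p = 0.65, q = 0.8.
p^alpha * q^(1-alpha) = 0.65^3 * 0.8^-2 = 0.429102.
(1-p)^alpha * (1-q)^(1-alpha) = 0.35^3 * 0.2^-2 = 1.071875.
sum = 0.429102 + 1.071875 = 1.500977.
D = (1/2)*log(1.500977) = 0.2031

0.2031


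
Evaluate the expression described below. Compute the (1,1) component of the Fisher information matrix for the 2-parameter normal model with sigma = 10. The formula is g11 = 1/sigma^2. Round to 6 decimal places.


For the 2-parameter normal family, the Fisher metric has:
  g11 = 1/sigma^2, g22 = 2/sigma^2.
sigma = 10, sigma^2 = 100.
g11 = 0.010000

0.010000


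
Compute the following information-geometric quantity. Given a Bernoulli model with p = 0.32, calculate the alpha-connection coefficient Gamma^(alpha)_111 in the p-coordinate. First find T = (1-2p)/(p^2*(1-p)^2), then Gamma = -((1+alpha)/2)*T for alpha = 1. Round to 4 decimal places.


Skewness (Amari-Chentsov) tensor: T = (1-2p)/(p^2*(1-p)^2).
p = 0.32, 1-2p = 0.36, p^2 = 0.1024, (1-p)^2 = 0.4624.
T = 0.36/(0.1024 * 0.4624) = 7.602995.
In the p-coordinate, Gamma^(alpha) = Gamma^(0) - (alpha/2)*T with Gamma^(0) = (1/2)*g'(p) = -T/2,
so Gamma^(alpha) = -((1+alpha)/2)*T.
alpha = 1, -(1+alpha)/2 = -1.0.
Gamma = -1.0 * 7.602995 = -7.6030

-7.6030


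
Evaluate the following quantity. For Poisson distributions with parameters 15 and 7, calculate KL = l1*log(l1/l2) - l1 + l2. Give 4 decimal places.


KL divergence for Poisson:
KL = l1*log(l1/l2) - l1 + l2.
l1 = 15, l2 = 7.
log(15/7) = 0.76214.
l1*log(l1/l2) = 15 * 0.76214 = 11.432101.
KL = 11.432101 - 15 + 7 = 3.4321

3.4321


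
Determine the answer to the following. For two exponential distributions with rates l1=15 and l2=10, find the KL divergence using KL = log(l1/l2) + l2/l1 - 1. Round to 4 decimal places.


KL divergence for exponential family:
KL = log(l1/l2) + l2/l1 - 1.
log(15/10) = 0.405465.
10/15 = 0.666667.
KL = 0.405465 + 0.666667 - 1 = 0.0721

0.0721


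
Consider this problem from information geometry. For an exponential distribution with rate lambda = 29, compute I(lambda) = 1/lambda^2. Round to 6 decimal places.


Fisher information for exponential: I(lambda) = 1/lambda^2.
lambda = 29, lambda^2 = 841.
I = 1/841 = 0.001189

0.001189


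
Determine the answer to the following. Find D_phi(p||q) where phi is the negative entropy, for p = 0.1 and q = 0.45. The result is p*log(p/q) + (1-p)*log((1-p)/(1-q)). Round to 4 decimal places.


Bregman divergence with negative entropy generator:
D = p*log(p/q) + (1-p)*log((1-p)/(1-q)).
p = 0.1, q = 0.45.
p*log(p/q) = 0.1*log(0.1/0.45) = -0.150408.
(1-p)*log((1-p)/(1-q)) = 0.9*log(0.9/0.55) = 0.443229.
D = -0.150408 + 0.443229 = 0.2928

0.2928


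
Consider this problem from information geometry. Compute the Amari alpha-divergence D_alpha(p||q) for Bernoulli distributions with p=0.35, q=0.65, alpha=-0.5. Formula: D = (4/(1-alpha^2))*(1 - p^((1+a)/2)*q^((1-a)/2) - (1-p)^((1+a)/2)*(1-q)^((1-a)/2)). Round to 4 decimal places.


Amari alpha-divergence:
D = (4/(1-alpha^2))*(1 - p^((1+a)/2)*q^((1-a)/2) - (1-p)^((1+a)/2)*(1-q)^((1-a)/2)).
alpha = -0.5, p = 0.35, q = 0.65.
e1 = (1+alpha)/2 = 0.25, e2 = (1-alpha)/2 = 0.75.
t1 = p^e1 * q^e2 = 0.35^0.25 * 0.65^0.75 = 0.556804.
t2 = (1-p)^e1 * (1-q)^e2 = 0.65^0.25 * 0.35^0.75 = 0.408582.
4/(1-alpha^2) = 5.333333.
D = 5.333333*(1 - 0.556804 - 0.408582) = 0.1846

0.1846


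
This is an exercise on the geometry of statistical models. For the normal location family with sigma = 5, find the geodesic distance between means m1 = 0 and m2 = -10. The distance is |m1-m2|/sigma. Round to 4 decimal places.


On the fixed-variance normal subfamily, geodesic distance = |m1-m2|/sigma.
|0 - -10| = 10.
sigma = 5.
d = 10/5 = 2.0000

2.0000


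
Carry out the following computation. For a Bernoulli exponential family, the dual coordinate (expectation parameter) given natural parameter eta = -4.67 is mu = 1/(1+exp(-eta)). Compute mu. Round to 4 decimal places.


Dual coordinate (expectation parameter) for Bernoulli:
mu = 1/(1+exp(-eta)).
eta = -4.67.
exp(-eta) = exp(4.67) = 106.697742.
mu = 1/(1+106.697742) = 0.0093

0.0093


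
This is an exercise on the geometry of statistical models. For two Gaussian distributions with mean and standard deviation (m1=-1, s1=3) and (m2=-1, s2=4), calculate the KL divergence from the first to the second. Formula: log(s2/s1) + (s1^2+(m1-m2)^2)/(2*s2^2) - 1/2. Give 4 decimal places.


KL divergence between normal distributions:
KL = log(s2/s1) + (s1^2 + (m1-m2)^2)/(2*s2^2) - 1/2.
log(4/3) = 0.287682.
(3^2 + (-1--1)^2)/(2*4^2) = (9 + 0)/32 = 0.28125.
KL = 0.287682 + 0.28125 - 0.5 = 0.0689

0.0689


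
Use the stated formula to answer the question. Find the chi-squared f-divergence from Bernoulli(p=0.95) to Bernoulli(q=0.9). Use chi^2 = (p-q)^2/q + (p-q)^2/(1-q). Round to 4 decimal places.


Chi-squared divergence between Bernoulli distributions:
chi^2 = (p-q)^2/q + (p-q)^2/(1-q).
p = 0.95, q = 0.9, p-q = 0.05.
(p-q)^2 = 0.0025.
term1 = 0.0025/0.9 = 0.002778.
term2 = 0.0025/0.1 = 0.025.
chi^2 = 0.002778 + 0.025 = 0.0278

0.0278


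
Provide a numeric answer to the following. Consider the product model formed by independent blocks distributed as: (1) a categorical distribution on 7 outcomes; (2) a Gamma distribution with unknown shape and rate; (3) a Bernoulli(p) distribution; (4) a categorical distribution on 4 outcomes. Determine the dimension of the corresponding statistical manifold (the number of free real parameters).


The dimension of a statistical manifold equals the number of free
(independent) real parameters of the model. For a product of independent
blocks the parameter counts add.
- categorical on 7 outcomes (probabilities sum to 1): 7-1 = 6.
- Gamma (shape, rate): 2.
- Bernoulli (p): 1.
- categorical on 4 outcomes (probabilities sum to 1): 4-1 = 3.
Total = 6 + 2 + 1 + 3 = 12.
Dimension = 12

12


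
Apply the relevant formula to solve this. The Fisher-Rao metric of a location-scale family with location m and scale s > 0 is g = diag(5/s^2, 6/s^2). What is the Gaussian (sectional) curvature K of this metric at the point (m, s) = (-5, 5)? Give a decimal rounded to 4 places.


The metric has the form g = (A dm^2 + B ds^2)/s^2 with A = 5, B = 6.
Substitute u = sqrt(A/B)*m: g = B*(du^2 + ds^2)/s^2, i.e. B times the
Poincare upper half-plane metric, which has constant Gaussian curvature -1.
Scaling a 2D metric by a constant c divides the Gaussian curvature by c,
so K = -1/B = -1/(6) = -0.1667 everywhere (the point (m, s) = (-5, 5) is irrelevant:
the curvature is constant).
The requested Gaussian curvature is K = -0.1667.

-0.1667


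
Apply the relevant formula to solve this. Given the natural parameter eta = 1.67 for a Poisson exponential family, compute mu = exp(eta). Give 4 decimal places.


Expectation parameter for Poisson exponential family:
mu = exp(eta).
eta = 1.67.
mu = exp(1.67) = 5.3122

5.3122


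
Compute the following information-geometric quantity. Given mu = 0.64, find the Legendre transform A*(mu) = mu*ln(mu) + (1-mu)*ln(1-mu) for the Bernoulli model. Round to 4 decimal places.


Legendre transform for Bernoulli:
A*(mu) = mu*log(mu) + (1-mu)*log(1-mu).
mu = 0.64, 1-mu = 0.36.
mu*log(mu) = 0.64*log(0.64) = -0.285624.
(1-mu)*log(1-mu) = 0.36*log(0.36) = -0.367794.
A* = -0.285624 + -0.367794 = -0.6534

-0.6534
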